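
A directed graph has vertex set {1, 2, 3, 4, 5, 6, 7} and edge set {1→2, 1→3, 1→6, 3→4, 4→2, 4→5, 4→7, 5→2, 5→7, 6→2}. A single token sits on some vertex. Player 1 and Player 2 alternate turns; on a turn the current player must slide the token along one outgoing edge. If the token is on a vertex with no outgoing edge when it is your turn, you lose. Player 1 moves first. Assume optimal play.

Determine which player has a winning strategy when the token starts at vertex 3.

Player 2 wins.

Build the W/L table. Terminal = L. A non-terminal position is W if it has a move to some L; otherwise it is L.
Every edge goes from a vertex to one that appears earlier in the order 7, 2, 5, 4, 3, 6, 1, so processing vertices in that order labels each vertex after all of its successors.
7: no outgoing edge → L
2: no outgoing edge → L
5: W (go to 2, an L position)
4: W (go to 2, an L position)
3: L (sole option 4(W) is W)
6: W (go to 2, an L position)
1: W (go to 3, an L position)
Every move from 3 reaches a W position, so the mover loses.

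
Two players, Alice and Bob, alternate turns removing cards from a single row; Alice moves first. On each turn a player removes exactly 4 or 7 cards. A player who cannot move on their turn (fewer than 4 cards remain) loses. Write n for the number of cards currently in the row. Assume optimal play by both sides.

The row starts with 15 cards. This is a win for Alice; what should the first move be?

Remove 4, leaving 11.

Build the W/L table. Terminal = L. A non-terminal position is W if it has a move to some L; otherwise it is L.
n=0: no move → L
n=1: no move → L
n=2: no move → L
n=3: no move → L
n=4: can move to 0, which is L ⇒ W
n=5: can move to 1, which is L ⇒ W
n=6: can move to 2, which is L ⇒ W
n=7: can move to 3, which is L ⇒ W
n=8: can move to 1, which is L ⇒ W
n=9: can move to 2, which is L ⇒ W
n=10: can move to 3, which is L ⇒ W
n=11: moves to 7(W), 4(W); every one is W ⇒ L
n=12: moves to 8(W), 5(W); every one is W ⇒ L
n=13: moves to 9(W), 6(W); every one is W ⇒ L
n=14: moves to 10(W), 7(W); every one is W ⇒ L
n=15: can move to 11, which is L ⇒ W
From 15, the L positions reachable in one move are: 11.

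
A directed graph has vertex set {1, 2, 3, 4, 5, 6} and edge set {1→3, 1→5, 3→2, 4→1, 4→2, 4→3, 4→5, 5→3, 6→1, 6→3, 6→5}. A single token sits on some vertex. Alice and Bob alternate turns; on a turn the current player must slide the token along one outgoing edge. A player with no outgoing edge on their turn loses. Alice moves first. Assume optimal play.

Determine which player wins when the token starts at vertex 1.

Compute win/loss labels from the base case upward. A position with no move is L. Any other position is W if it can reach an L in one move, else L.
Every edge goes from a vertex to one that appears earlier in the order 2, 3, 5, 1, 6, 4, so processing vertices in that order labels each vertex after all of its successors.
2: no outgoing edge → L
3: can move to 2, which is L ⇒ W
5: the only move is to 3(W), a W ⇒ L
1: can move to 5, which is L ⇒ W
6: can move to 5, which is L ⇒ W
4: can move to 5, which is L ⇒ W
From 1 Alice can move to 5, reaching an L position.

Alice wins.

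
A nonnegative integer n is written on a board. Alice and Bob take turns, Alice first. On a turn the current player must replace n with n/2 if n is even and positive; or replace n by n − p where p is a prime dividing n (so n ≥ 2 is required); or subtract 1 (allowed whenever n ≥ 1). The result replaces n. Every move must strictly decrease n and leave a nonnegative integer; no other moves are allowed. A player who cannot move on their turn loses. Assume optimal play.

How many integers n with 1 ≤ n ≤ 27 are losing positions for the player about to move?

Use the standard recursion: the mover loses at a terminal position; elsewhere, the mover wins exactly when some move hands the opponent an L position.
n=0: no move → L
n=1: reaches L-position 0 → W
n=2: reaches L-position 0 → W
n=3: reaches L-position 0 → W
n=4: only reaches 2(W), 3(W), all W → L
n=5: reaches L-position 0 → W
n=6: reaches L-position 4 → W
n=7: reaches L-position 0 → W
n=8: reaches L-position 4 → W
n=9: only reaches 6(W), 8(W), all W → L
n=10: reaches L-position 9 → W
n=11: reaches L-position 0 → W
n=12: reaches L-position 9 → W
n=13: reaches L-position 0 → W
n=14: only reaches 7(W), 12(W), 13(W), all W → L
n=15: reaches L-position 14 → W
n=16: reaches L-position 14 → W
n=17: reaches L-position 0 → W
n=18: reaches L-position 9 → W
n=19: reaches L-position 0 → W
n=20: only reaches 10(W), 15(W), 18(W), 19(W), all W → L
n=21: reaches L-position 14 → W
n=22: reaches L-position 20 → W
n=23: reaches L-position 0 → W
n=24: only reaches 12(W), 21(W), 22(W), 23(W), all W → L
n=25: reaches L-position 20 → W
n=26: reaches L-position 24 → W
n=27: reaches L-position 24 → W
L entries with 1 ≤ n ≤ 27 (n=0 is outside the asked range and is not counted): n = 4, 9, 14, 20, 24; that makes 5.

5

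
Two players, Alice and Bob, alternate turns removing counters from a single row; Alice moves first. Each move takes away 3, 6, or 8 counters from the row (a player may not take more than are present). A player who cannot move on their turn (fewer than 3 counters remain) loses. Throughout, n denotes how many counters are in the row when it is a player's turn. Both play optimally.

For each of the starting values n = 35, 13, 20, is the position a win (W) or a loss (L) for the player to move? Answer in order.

35: L, 13: L, 20: W

Build the W/L table. Terminal = L. A non-terminal position is W if it has a move to some L; otherwise it is L.
n=0: no move → L
n=1: no move → L
n=2: no move → L
n=3: can move to 0, which is L ⇒ W
n=4: can move to 1, which is L ⇒ W
n=5: can move to 2, which is L ⇒ W
n=6: can move to 0, which is L ⇒ W
n=7: can move to 1, which is L ⇒ W
n=8: can move to 2, which is L ⇒ W
n=9: can move to 1, which is L ⇒ W
n=10: can move to 2, which is L ⇒ W
n=11: moves to 8(W), 5(W), 3(W); every one is W ⇒ L
n=12: moves to 9(W), 6(W), 4(W); every one is W ⇒ L
n=13: moves to 10(W), 7(W), 5(W); every one is W ⇒ L
n=14: can move to 11, which is L ⇒ W
n=15: can move to 12, which is L ⇒ W
n=16: can move to 13, which is L ⇒ W
n=17: can move to 11, which is L ⇒ W
n=18: can move to 12, which is L ⇒ W
n=19: can move to 13, which is L ⇒ W
n=20: can move to 12, which is L ⇒ W
n=21: can move to 13, which is L ⇒ W
n=22: moves to 19(W), 16(W), 14(W); every one is W ⇒ L
n=23: moves to 20(W), 17(W), 15(W); every one is W ⇒ L
n=24: moves to 21(W), 18(W), 16(W); every one is W ⇒ L
n=25: can move to 22, which is L ⇒ W
n=26: can move to 23, which is L ⇒ W
n=27: can move to 24, which is L ⇒ W
n=28: can move to 22, which is L ⇒ W
n=29: can move to 23, which is L ⇒ W
n=30: can move to 24, which is L ⇒ W
n=31: can move to 23, which is L ⇒ W
n=32: can move to 24, which is L ⇒ W
n=33: moves to 30(W), 27(W), 25(W); every one is W ⇒ L
n=34: moves to 31(W), 28(W), 26(W); every one is W ⇒ L
n=35: moves to 32(W), 29(W), 27(W); every one is W ⇒ L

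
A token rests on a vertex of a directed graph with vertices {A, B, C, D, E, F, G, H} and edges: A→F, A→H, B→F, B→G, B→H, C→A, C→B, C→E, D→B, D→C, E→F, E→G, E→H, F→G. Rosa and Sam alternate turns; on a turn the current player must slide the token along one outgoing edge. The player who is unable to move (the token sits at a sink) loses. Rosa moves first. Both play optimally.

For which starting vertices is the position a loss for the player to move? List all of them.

Classify positions by backward induction: terminal positions (no move available) are L. From any other position, the mover wins iff some move reaches an L.
Every edge goes from a vertex to one that appears earlier in the order G, H, F, A, B, E, C, D, so processing vertices in that order labels each vertex after all of its successors.
G: no outgoing edge → L
H: no outgoing edge → L
F: can move to G, which is L ⇒ W
A: can move to H, which is L ⇒ W
B: can move to H, which is L ⇒ W
E: can move to H, which is L ⇒ W
C: moves to E(W), B(W), A(W); every one is W ⇒ L
D: can move to C, which is L ⇒ W
The losing starting vertices are exactly the entries labelled L in this table (3 of them).

C, G, H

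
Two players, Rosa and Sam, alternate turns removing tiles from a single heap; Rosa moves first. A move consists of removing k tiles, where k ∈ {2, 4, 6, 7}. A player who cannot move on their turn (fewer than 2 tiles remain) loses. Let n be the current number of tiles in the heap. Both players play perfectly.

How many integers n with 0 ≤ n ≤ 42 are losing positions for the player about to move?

10

Build the W/L table. Terminal = L. A non-terminal position is W if it has a move to some L; otherwise it is L.
n=0: no move → L
n=1: no move → L
n=2: →0(L), so W
n=3: →1(L), so W
n=4: →0(L), so W
n=5: →1(L), so W
n=6: →0(L), so W
n=7: →1(L), so W
n=8: →1(L), so W
n=9: →7(W), 5(W), 3(W), 2(W) — all W, so L
n=10: →8(W), 6(W), 4(W), 3(W) — all W, so L
n=11: →9(L), so W
n=12: →10(L), so W
n=13: →9(L), so W
n=14: →10(L), so W
n=15: →9(L), so W
n=16: →10(L), so W
n=17: →10(L), so W
n=18: →16(W), 14(W), 12(W), 11(W) — all W, so L
n=19: →17(W), 15(W), 13(W), 12(W) — all W, so L
n=20: →18(L), so W
n=21: →19(L), so W
n=22: →18(L), so W
n=23: →19(L), so W
n=24: →18(L), so W
n=25: →19(L), so W
n=26: →19(L), so W
n=27: →25(W), 23(W), 21(W), 20(W) — all W, so L
n=28: →26(W), 24(W), 22(W), 21(W) — all W, so L
n=29: →27(L), so W
n=30: →28(L), so W
n=31: →27(L), so W
n=32: →28(L), so W
n=33: →27(L), so W
n=34: →28(L), so W
n=35: →28(L), so W
n=36: →34(W), 32(W), 30(W), 29(W) — all W, so L
n=37: →35(W), 33(W), 31(W), 30(W) — all W, so L
n=38: →36(L), so W
n=39: →37(L), so W
n=40: →36(L), so W
n=41: →37(L), so W
n=42: →36(L), so W
L entries with 0 ≤ n ≤ 42: n = 0, 1, 9, 10, 18, 19, 27, 28, 36, 37; that makes 10.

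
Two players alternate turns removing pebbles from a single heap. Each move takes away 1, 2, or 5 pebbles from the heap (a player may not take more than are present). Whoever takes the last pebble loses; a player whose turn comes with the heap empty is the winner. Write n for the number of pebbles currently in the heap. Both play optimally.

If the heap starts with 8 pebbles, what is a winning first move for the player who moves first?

Positions with no move are W. A position that does have a move is losing for the player to move precisely when every available move leads to a winning position for the opponent. Fill in the labels:
n=0: no move; the opponent has just taken the last pebble and therefore loses → W
n=1: →0(W) only, which is W, so L
n=2: →1(L), so W
n=3: →1(L), so W
n=4: →3(W), 2(W) — all W, so L
n=5: →4(L), so W
n=6: →4(L), so W
n=7: →6(W), 5(W), 2(W) — all W, so L
n=8: →7(L), so W
From 8, the L positions reachable in one move are: 7.

Remove 1, leaving 7.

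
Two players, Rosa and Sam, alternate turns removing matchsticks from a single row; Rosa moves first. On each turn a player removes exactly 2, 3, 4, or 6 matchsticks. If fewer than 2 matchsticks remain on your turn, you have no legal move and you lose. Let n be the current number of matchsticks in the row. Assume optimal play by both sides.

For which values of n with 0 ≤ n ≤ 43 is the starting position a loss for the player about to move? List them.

Positions with no move are L. A position that does have a move is losing for the player to move precisely when every available move leads to a winning position for the opponent. Fill in the labels:
n=0: no move → L
n=1: no move → L
n=2: reaches L-position 0 → W
n=3: reaches L-position 1 → W
n=4: reaches L-position 1 → W
n=5: reaches L-position 1 → W
n=6: reaches L-position 0 → W
n=7: reaches L-position 1 → W
n=8: only reaches 6(W), 5(W), 4(W), 2(W), all W → L
n=9: only reaches 7(W), 6(W), 5(W), 3(W), all W → L
n=10: reaches L-position 8 → W
n=11: reaches L-position 9 → W
n=12: reaches L-position 9 → W
n=13: reaches L-position 9 → W
n=14: reaches L-position 8 → W
n=15: reaches L-position 9 → W
n=16: only reaches 14(W), 13(W), 12(W), 10(W), all W → L
n=17: only reaches 15(W), 14(W), 13(W), 11(W), all W → L
n=18: reaches L-position 16 → W
n=19: reaches L-position 17 → W
n=20: reaches L-position 17 → W
n=21: reaches L-position 17 → W
n=22: reaches L-position 16 → W
n=23: reaches L-position 17 → W
n=24: only reaches 22(W), 21(W), 20(W), 18(W), all W → L
n=25: only reaches 23(W), 22(W), 21(W), 19(W), all W → L
n=26: reaches L-position 24 → W
n=27: reaches L-position 25 → W
n=28: reaches L-position 25 → W
n=29: reaches L-position 25 → W
n=30: reaches L-position 24 → W
n=31: reaches L-position 25 → W
n=32: only reaches 30(W), 29(W), 28(W), 26(W), all W → L
n=33: only reaches 31(W), 30(W), 29(W), 27(W), all W → L
n=34: reaches L-position 32 → W
n=35: reaches L-position 33 → W
n=36: reaches L-position 33 → W
n=37: reaches L-position 33 → W
n=38: reaches L-position 32 → W
n=39: reaches L-position 33 → W
n=40: only reaches 38(W), 37(W), 36(W), 34(W), all W → L
n=41: only reaches 39(W), 38(W), 37(W), 35(W), all W → L
n=42: reaches L-position 40 → W
n=43: reaches L-position 41 → W
The losing starting values of n are exactly the entries labelled L in this table (12 of them).

0, 1, 8, 9, 16, 17, 24, 25, 32, 33, 40, 41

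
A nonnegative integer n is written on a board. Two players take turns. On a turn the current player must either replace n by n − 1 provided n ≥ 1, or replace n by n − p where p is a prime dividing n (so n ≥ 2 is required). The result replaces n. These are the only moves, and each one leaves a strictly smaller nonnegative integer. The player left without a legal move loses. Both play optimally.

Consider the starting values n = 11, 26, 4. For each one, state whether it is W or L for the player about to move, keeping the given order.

Work bottom-up. With no move the player to move loses. Otherwise the position is W if at least one move leads to an L position for the opponent, and L if every move leads to a W.
n=0: no move → L
n=1: can move to 0, which is L ⇒ W
n=2: can move to 0, which is L ⇒ W
n=3: can move to 0, which is L ⇒ W
n=4: moves to 2(W), 3(W); every one is W ⇒ L
n=5: can move to 0, which is L ⇒ W
n=6: can move to 4, which is L ⇒ W
n=7: can move to 0, which is L ⇒ W
n=8: moves to 6(W), 7(W); every one is W ⇒ L
n=9: can move to 8, which is L ⇒ W
n=10: can move to 8, which is L ⇒ W
n=11: can move to 0, which is L ⇒ W
n=12: moves to 9(W), 10(W), 11(W); every one is W ⇒ L
n=13: can move to 0, which is L ⇒ W
n=14: can move to 12, which is L ⇒ W
n=15: can move to 12, which is L ⇒ W
n=16: moves to 14(W), 15(W); every one is W ⇒ L
n=17: can move to 0, which is L ⇒ W
n=18: can move to 16, which is L ⇒ W
n=19: can move to 0, which is L ⇒ W
n=20: moves to 15(W), 18(W), 19(W); every one is W ⇒ L
n=21: can move to 20, which is L ⇒ W
n=22: can move to 20, which is L ⇒ W
n=23: can move to 0, which is L ⇒ W
n=24: moves to 21(W), 22(W), 23(W); every one is W ⇒ L
n=25: can move to 20, which is L ⇒ W
n=26: can move to 24, which is L ⇒ W

11: W, 26: W, 4: L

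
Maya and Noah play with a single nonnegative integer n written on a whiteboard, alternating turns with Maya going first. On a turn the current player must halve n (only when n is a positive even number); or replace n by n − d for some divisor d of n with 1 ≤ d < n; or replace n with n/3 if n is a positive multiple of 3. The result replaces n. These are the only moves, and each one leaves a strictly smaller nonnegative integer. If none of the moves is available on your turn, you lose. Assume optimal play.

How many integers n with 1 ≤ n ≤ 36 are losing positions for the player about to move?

14

Compute win/loss labels from the base case upward. A position with no move is L. Any other position is W if it can reach an L in one move, else L.
n=0: no move → L
n=1: no move → L
n=2: can move to 1, which is L ⇒ W
n=3: can move to 1, which is L ⇒ W
n=4: moves to 2(W), 3(W); every one is W ⇒ L
n=5: can move to 4, which is L ⇒ W
n=6: can move to 4, which is L ⇒ W
n=7: the only move is to 6(W), a W ⇒ L
n=8: can move to 4, which is L ⇒ W
n=9: moves to 3(W), 6(W), 8(W); every one is W ⇒ L
n=10: can move to 9, which is L ⇒ W
n=11: the only move is to 10(W), a W ⇒ L
n=12: can move to 4, which is L ⇒ W
n=13: the only move is to 12(W), a W ⇒ L
n=14: can move to 7, which is L ⇒ W
n=15: moves to 5(W), 10(W), 12(W), 14(W); every one is W ⇒ L
n=16: can move to 15, which is L ⇒ W
n=17: the only move is to 16(W), a W ⇒ L
n=18: can move to 9, which is L ⇒ W
n=19: the only move is to 18(W), a W ⇒ L
n=20: can move to 15, which is L ⇒ W
n=21: can move to 7, which is L ⇒ W
n=22: can move to 11, which is L ⇒ W
n=23: the only move is to 22(W), a W ⇒ L
n=24: can move to 23, which is L ⇒ W
n=25: moves to 20(W), 24(W); every one is W ⇒ L
n=26: can move to 13, which is L ⇒ W
n=27: can move to 9, which is L ⇒ W
n=28: moves to 14(W), 21(W), 24(W), 26(W), 27(W); every one is W ⇒ L
n=29: can move to 28, which is L ⇒ W
n=30: can move to 15, which is L ⇒ W
n=31: the only move is to 30(W), a W ⇒ L
n=32: can move to 28, which is L ⇒ W
n=33: can move to 11, which is L ⇒ W
n=34: can move to 17, which is L ⇒ W
n=35: can move to 28, which is L ⇒ W
n=36: moves to 12(W), 18(W), 24(W), 27(W), 30(W), 32(W), 33(W), 34(W), 35(W); every one is W ⇒ L
L entries with 1 ≤ n ≤ 36 (n=0 is outside the asked range and is not counted): n = 1, 4, 7, 9, 11, 13, 15, 17, 19, 23, 25, 28, 31, 36; that makes 14.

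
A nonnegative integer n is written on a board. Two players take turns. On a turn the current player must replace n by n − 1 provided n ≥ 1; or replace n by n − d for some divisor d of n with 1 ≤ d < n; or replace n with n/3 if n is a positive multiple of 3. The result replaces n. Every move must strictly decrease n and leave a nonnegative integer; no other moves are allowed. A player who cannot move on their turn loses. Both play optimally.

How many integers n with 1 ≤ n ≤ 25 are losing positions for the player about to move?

10

Classify positions by backward induction: terminal positions (no move available) are L. From any other position, the mover wins iff some move reaches an L.
n=0: no move → L
n=1: can move to 0, which is L ⇒ W
n=2: the only move is to 1(W), a W ⇒ L
n=3: can move to 2, which is L ⇒ W
n=4: can move to 2, which is L ⇒ W
n=5: the only move is to 4(W), a W ⇒ L
n=6: can move to 2, which is L ⇒ W
n=7: the only move is to 6(W), a W ⇒ L
n=8: can move to 7, which is L ⇒ W
n=9: moves to 3(W), 6(W), 8(W); every one is W ⇒ L
n=10: can move to 5, which is L ⇒ W
n=11: the only move is to 10(W), a W ⇒ L
n=12: can move to 9, which is L ⇒ W
n=13: the only move is to 12(W), a W ⇒ L
n=14: can move to 7, which is L ⇒ W
n=15: can move to 5, which is L ⇒ W
n=16: moves to 8(W), 12(W), 14(W), 15(W); every one is W ⇒ L
n=17: can move to 16, which is L ⇒ W
n=18: can move to 9, which is L ⇒ W
n=19: the only move is to 18(W), a W ⇒ L
n=20: can move to 16, which is L ⇒ W
n=21: can move to 7, which is L ⇒ W
n=22: can move to 11, which is L ⇒ W
n=23: the only move is to 22(W), a W ⇒ L
n=24: can move to 16, which is L ⇒ W
n=25: moves to 20(W), 24(W); every one is W ⇒ L
L entries with 1 ≤ n ≤ 25 (n=0 is outside the asked range and is not counted): n = 2, 5, 7, 9, 11, 13, 16, 19, 23, 25; that makes 10.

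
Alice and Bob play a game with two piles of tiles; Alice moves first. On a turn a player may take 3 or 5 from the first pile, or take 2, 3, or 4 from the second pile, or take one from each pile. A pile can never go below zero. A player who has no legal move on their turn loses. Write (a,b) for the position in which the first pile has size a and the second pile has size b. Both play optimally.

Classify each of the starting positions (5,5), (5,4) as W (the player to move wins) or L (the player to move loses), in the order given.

(5,5): W, (5,4): L

Positions with no move are L. A position that does have a move is losing for the player to move precisely when every available move leads to a winning position for the opponent. Fill in the labels:
No move ever increases a pile, so every position that can arise here has a ≤ 5 and b ≤ 5; it is enough to label the cells with 0 ≤ a ≤ 5 and 0 ≤ b ≤ 5.
Every move lowers a or b (never raises either), so fill the grid row by row in increasing a, and left to right within a row: each cell's successors are then already labelled.
      b=0  b=1  b=2  b=3  b=4  b=5
a=0:    L    L    W    W    W    W
a=1:    L    W    W    W    W    L
a=2:    L    W    W    W    W    L
a=3:    W    W    L    L    W    W
a=4:    W    L    L    W    W    W
a=5:    W    W    W    W    L    W
Cells with no legal move (terminal, hence L): (0,0), (0,1), (1,0), (2,0).
The remaining L cells, each justified by listing all of its moves:
(1,5): only reaches (1,3)(W), (1,2)(W), (1,1)(W), (0,4)(W), all W → L
(2,5): only reaches (2,3)(W), (2,2)(W), (2,1)(W), (1,4)(W), all W → L
(3,2): only reaches (0,2)(W), (3,0)(W), (2,1)(W), all W → L
(3,3): only reaches (0,3)(W), (3,1)(W), (3,0)(W), (2,2)(W), all W → L
(4,1): only reaches (1,1)(W), (3,0)(W), all W → L
(4,2): only reaches (1,2)(W), (4,0)(W), (3,1)(W), all W → L
(5,4): only reaches (2,4)(W), (0,4)(W), (5,2)(W), (5,1)(W), (5,0)(W), (4,3)(W), all W → L
Every other cell has at least one move into one of the L cells above, so it is W.
(5,5): the move to (2,5) reaches an L cell, so W
(5,4): one of the L cells justified above, so L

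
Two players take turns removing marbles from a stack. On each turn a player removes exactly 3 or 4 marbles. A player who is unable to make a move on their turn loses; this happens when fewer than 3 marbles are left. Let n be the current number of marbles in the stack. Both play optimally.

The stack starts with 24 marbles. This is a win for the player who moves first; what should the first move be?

Remove 3, leaving 21.

Classify positions by backward induction: terminal positions (no move available) are L. From any other position, the mover wins iff some move reaches an L.
n=0: no move → L
n=1: no move → L
n=2: no move → L
n=3: →0(L), so W
n=4: →1(L), so W
n=5: →2(L), so W
n=6: →2(L), so W
n=7: →4(W), 3(W) — all W, so L
n=8: →5(W), 4(W) — all W, so L
n=9: →6(W), 5(W) — all W, so L
n=10: →7(L), so W
n=11: →8(L), so W
n=12: →9(L), so W
n=13: →9(L), so W
n=14: →11(W), 10(W) — all W, so L
n=15: →12(W), 11(W) — all W, so L
n=16: →13(W), 12(W) — all W, so L
n=17: →14(L), so W
n=18: →15(L), so W
n=19: →16(L), so W
n=20: →16(L), so W
n=21: →18(W), 17(W) — all W, so L
n=22: →19(W), 18(W) — all W, so L
n=23: →20(W), 19(W) — all W, so L
n=24: →21(L), so W
From 24, the L positions reachable in one move are: 21.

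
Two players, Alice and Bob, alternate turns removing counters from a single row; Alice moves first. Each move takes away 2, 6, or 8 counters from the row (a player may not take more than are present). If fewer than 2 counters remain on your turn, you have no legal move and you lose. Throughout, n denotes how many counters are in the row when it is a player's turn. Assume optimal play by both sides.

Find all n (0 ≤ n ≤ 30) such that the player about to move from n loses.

0, 1, 4, 5, 14, 15, 18, 19, 28, 29

Label each position W (a win for the player to move) or L (a loss). A position with no legal move is L; any other position is W exactly when some move reaches an L, and L when every move reaches a W.
n=0: no move → L
n=1: no move → L
n=2: →0(L), so W
n=3: →1(L), so W
n=4: →2(W) only, which is W, so L
n=5: →3(W) only, which is W, so L
n=6: →4(L), so W
n=7: →5(L), so W
n=8: →0(L), so W
n=9: →1(L), so W
n=10: →4(L), so W
n=11: →5(L), so W
n=12: →4(L), so W
n=13: →5(L), so W
n=14: →12(W), 8(W), 6(W) — all W, so L
n=15: →13(W), 9(W), 7(W) — all W, so L
n=16: →14(L), so W
n=17: →15(L), so W
n=18: →16(W), 12(W), 10(W) — all W, so L
n=19: →17(W), 13(W), 11(W) — all W, so L
n=20: →18(L), so W
n=21: →19(L), so W
n=22: →14(L), so W
n=23: →15(L), so W
n=24: →18(L), so W
n=25: →19(L), so W
n=26: →18(L), so W
n=27: →19(L), so W
n=28: →26(W), 22(W), 20(W) — all W, so L
n=29: →27(W), 23(W), 21(W) — all W, so L
n=30: →28(L), so W
The losing starting values of n are exactly the entries labelled L in this table (10 of them).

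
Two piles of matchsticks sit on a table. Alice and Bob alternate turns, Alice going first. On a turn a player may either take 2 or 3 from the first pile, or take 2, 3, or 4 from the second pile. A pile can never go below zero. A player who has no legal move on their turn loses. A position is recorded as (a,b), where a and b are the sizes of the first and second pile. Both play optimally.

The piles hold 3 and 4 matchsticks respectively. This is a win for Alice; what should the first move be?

Build the W/L table. Terminal = L. A non-terminal position is W if it has a move to some L; otherwise it is L.
No move ever increases a pile, so every position that can arise here has a ≤ 3 and b ≤ 4; it is enough to label the cells with 0 ≤ a ≤ 3 and 0 ≤ b ≤ 4.
Every move lowers a or b (never raises either), so fill the grid row by row in increasing a, and left to right within a row: each cell's successors are then already labelled.
      b=0  b=1  b=2  b=3  b=4
a=0:    L    L    W    W    W
a=1:    L    L    W    W    W
a=2:    W    W    L    L    W
a=3:    W    W    L    L    W
Cells with no legal move (terminal, hence L): (0,0), (0,1), (1,0), (1,1).
The remaining L cells, each justified by listing all of its moves:
(2,2): only reaches (0,2)(W), (2,0)(W), all W → L
(2,3): only reaches (0,3)(W), (2,1)(W), (2,0)(W), all W → L
(3,2): only reaches (1,2)(W), (0,2)(W), (3,0)(W), all W → L
(3,3): only reaches (1,3)(W), (0,3)(W), (3,1)(W), (3,0)(W), all W → L
Every other cell has at least one move into one of the L cells above, so it is W.
From (3,4), the L positions reachable in one move are: (3,2).

Move to (3,2).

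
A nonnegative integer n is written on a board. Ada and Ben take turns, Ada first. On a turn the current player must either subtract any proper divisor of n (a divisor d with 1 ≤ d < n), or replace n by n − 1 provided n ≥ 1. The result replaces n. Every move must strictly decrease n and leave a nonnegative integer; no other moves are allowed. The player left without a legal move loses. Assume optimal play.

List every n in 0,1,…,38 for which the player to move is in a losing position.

0, 2, 5, 7, 9, 11, 13, 15, 17, 19, 21, 23, 25, 27, 29, 31, 33, 35, 37

Use the standard recursion: the mover loses at a terminal position; elsewhere, the mover wins exactly when some move hands the opponent an L position.
n=0: no move → L
n=1: W (go to 0, an L position)
n=2: L (sole option 1(W) is W)
n=3: W (go to 2, an L position)
n=4: W (go to 2, an L position)
n=5: L (sole option 4(W) is W)
n=6: W (go to 5, an L position)
n=7: L (sole option 6(W) is W)
n=8: W (go to 7, an L position)
n=9: L (options 6(W), 8(W) are all W)
n=10: W (go to 5, an L position)
n=11: L (sole option 10(W) is W)
n=12: W (go to 9, an L position)
n=13: L (sole option 12(W) is W)
n=14: W (go to 7, an L position)
n=15: L (options 10(W), 12(W), 14(W) are all W)
n=16: W (go to 15, an L position)
n=17: L (sole option 16(W) is W)
n=18: W (go to 9, an L position)
n=19: L (sole option 18(W) is W)
n=20: W (go to 15, an L position)
n=21: L (options 14(W), 18(W), 20(W) are all W)
n=22: W (go to 11, an L position)
n=23: L (sole option 22(W) is W)
n=24: W (go to 21, an L position)
n=25: L (options 20(W), 24(W) are all W)
n=26: W (go to 13, an L position)
n=27: L (options 18(W), 24(W), 26(W) are all W)
n=28: W (go to 21, an L position)
n=29: L (sole option 28(W) is W)
n=30: W (go to 15, an L position)
n=31: L (sole option 30(W) is W)
n=32: W (go to 31, an L position)
n=33: L (options 22(W), 30(W), 32(W) are all W)
n=34: W (go to 17, an L position)
n=35: L (options 28(W), 30(W), 34(W) are all W)
n=36: W (go to 27, an L position)
n=37: L (sole option 36(W) is W)
n=38: W (go to 19, an L position)
Reading off the rows marked L gives the requested list; there are 19 such values of n.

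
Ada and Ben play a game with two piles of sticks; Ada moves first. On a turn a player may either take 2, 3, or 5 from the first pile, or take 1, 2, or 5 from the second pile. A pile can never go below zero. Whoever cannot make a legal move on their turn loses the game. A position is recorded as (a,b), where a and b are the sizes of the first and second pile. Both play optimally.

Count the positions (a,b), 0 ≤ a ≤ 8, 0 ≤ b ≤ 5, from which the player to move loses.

Label each position W (a win for the player to move) or L (a loss). A position with no legal move is L; any other position is W exactly when some move reaches an L, and L when every move reaches a W.
Every move lowers a or b (never raises either), so fill the grid row by row in increasing a, and left to right within a row: each cell's successors are then already labelled.
      b=0  b=1  b=2  b=3  b=4  b=5
a=0:    L    W    W    L    W    W
a=1:    L    W    W    L    W    W
a=2:    W    L    W    W    L    W
a=3:    W    L    W    W    L    W
a=4:    W    W    L    W    W    L
a=5:    W    W    L    W    W    L
a=6:    W    W    W    W    W    W
a=7:    L    W    W    L    W    W
a=8:    L    W    W    L    W    W
Cells with no legal move (terminal, hence L): (0,0), (1,0).
The remaining L cells, each justified by listing all of its moves:
(0,3): →(0,2)(W), (0,1)(W) — all W, so L
(1,3): →(1,2)(W), (1,1)(W) — all W, so L
(2,1): →(0,1)(W), (2,0)(W) — all W, so L
(2,4): →(0,4)(W), (2,3)(W), (2,2)(W) — all W, so L
(3,1): →(1,1)(W), (0,1)(W), (3,0)(W) — all W, so L
(3,4): →(1,4)(W), (0,4)(W), (3,3)(W), (3,2)(W) — all W, so L
(4,2): →(2,2)(W), (1,2)(W), (4,1)(W), (4,0)(W) — all W, so L
(4,5): →(2,5)(W), (1,5)(W), (4,4)(W), (4,3)(W), (4,0)(W) — all W, so L
(5,2): →(3,2)(W), (2,2)(W), (0,2)(W), (5,1)(W), (5,0)(W) — all W, so L
(5,5): →(3,5)(W), (2,5)(W), (0,5)(W), (5,4)(W), (5,3)(W), (5,0)(W) — all W, so L
(7,0): →(5,0)(W), (4,0)(W), (2,0)(W) — all W, so L
(7,3): →(5,3)(W), (4,3)(W), (2,3)(W), (7,2)(W), (7,1)(W) — all W, so L
(8,0): →(6,0)(W), (5,0)(W), (3,0)(W) — all W, so L
(8,3): →(6,3)(W), (5,3)(W), (3,3)(W), (8,2)(W), (8,1)(W) — all W, so L
Every other cell has at least one move into one of the L cells above, so it is W.
L cells per row: a=0: 2, a=1: 2, a=2: 2, a=3: 2, a=4: 2, a=5: 2, a=6: 0, a=7: 2, a=8: 2; total 16.

16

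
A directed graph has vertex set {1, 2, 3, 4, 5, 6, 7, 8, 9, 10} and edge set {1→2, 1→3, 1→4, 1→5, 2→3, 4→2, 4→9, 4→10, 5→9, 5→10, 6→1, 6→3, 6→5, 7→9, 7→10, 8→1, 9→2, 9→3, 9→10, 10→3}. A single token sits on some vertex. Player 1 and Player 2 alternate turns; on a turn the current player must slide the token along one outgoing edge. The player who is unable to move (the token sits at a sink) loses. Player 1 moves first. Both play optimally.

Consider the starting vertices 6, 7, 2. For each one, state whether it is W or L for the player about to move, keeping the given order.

Classify positions by backward induction: terminal positions (no move available) are L. From any other position, the mover wins iff some move reaches an L.
Every edge goes from a vertex to one that appears earlier in the order 3, 10, 2, 9, 7, 4, 5, 1, 8, 6, so processing vertices in that order labels each vertex after all of its successors.
3: no outgoing edge → L
10: can move to 3, which is L ⇒ W
2: can move to 3, which is L ⇒ W
9: can move to 3, which is L ⇒ W
7: moves to 9(W), 10(W); every one is W ⇒ L
4: moves to 9(W), 2(W), 10(W); every one is W ⇒ L
5: moves to 9(W), 10(W); every one is W ⇒ L
1: can move to 5, which is L ⇒ W
8: the only move is to 1(W), a W ⇒ L
6: can move to 5, which is L ⇒ W

6: W, 7: L, 2: W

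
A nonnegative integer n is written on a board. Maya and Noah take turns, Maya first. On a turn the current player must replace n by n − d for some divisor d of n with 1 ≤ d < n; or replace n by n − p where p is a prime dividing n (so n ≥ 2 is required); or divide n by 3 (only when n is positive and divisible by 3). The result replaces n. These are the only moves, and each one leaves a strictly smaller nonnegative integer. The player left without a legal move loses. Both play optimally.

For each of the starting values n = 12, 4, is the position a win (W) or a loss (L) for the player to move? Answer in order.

12: W, 4: L

Positions with no move are L. A position that does have a move is losing for the player to move precisely when every available move leads to a winning position for the opponent. Fill in the labels:
n=0: no move → L
n=1: no move → L
n=2: reaches L-position 0 → W
n=3: reaches L-position 0 → W
n=4: only reaches 2(W), 3(W), all W → L
n=5: reaches L-position 0 → W
n=6: reaches L-position 4 → W
n=7: reaches L-position 0 → W
n=8: reaches L-position 4 → W
n=9: only reaches 3(W), 6(W), 8(W), all W → L
n=10: reaches L-position 9 → W
n=11: reaches L-position 0 → W
n=12: reaches L-position 4 → W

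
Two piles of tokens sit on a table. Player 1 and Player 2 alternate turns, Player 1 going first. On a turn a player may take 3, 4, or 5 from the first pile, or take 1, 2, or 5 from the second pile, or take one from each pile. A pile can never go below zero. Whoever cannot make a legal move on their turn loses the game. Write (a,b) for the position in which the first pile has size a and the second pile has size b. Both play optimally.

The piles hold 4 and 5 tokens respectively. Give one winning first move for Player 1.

Move to (4,4).

Classify positions by backward induction: terminal positions (no move available) are L. From any other position, the mover wins iff some move reaches an L.
No move ever increases a pile, so every position that can arise here has a ≤ 4 and b ≤ 5; it is enough to label the cells with 0 ≤ a ≤ 4 and 0 ≤ b ≤ 5.
Every move lowers a or b (never raises either), so fill the grid row by row in increasing a, and left to right within a row: each cell's successors are then already labelled.
      b=0  b=1  b=2  b=3  b=4  b=5
a=0:    L    W    W    L    W    W
a=1:    L    W    W    L    W    W
a=2:    L    W    W    L    W    W
a=3:    W    W    L    W    W    L
a=4:    W    L    W    W    L    W
Cells with no legal move (terminal, hence L): (0,0), (1,0), (2,0).
The remaining L cells, each justified by listing all of its moves:
(0,3): only reaches (0,2)(W), (0,1)(W), all W → L
(1,3): only reaches (1,2)(W), (1,1)(W), (0,2)(W), all W → L
(2,3): only reaches (2,2)(W), (2,1)(W), (1,2)(W), all W → L
(3,2): only reaches (0,2)(W), (3,1)(W), (3,0)(W), (2,1)(W), all W → L
(3,5): only reaches (0,5)(W), (3,4)(W), (3,3)(W), (3,0)(W), (2,4)(W), all W → L
(4,1): only reaches (1,1)(W), (0,1)(W), (4,0)(W), (3,0)(W), all W → L
(4,4): only reaches (1,4)(W), (0,4)(W), (4,3)(W), (4,2)(W), (3,3)(W), all W → L
Every other cell has at least one move into one of the L cells above, so it is W.
From (4,5), the L positions reachable in one move are: (4,4).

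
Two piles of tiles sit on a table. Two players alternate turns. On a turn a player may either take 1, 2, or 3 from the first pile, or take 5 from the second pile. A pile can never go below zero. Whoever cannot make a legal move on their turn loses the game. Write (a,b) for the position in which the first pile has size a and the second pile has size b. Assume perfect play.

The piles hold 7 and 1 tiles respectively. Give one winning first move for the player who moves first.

Move to (4,1).

Use the standard recursion: the mover loses at a terminal position; elsewhere, the mover wins exactly when some move hands the opponent an L position.
No move ever increases a pile, so every position that can arise here has a ≤ 7 and b ≤ 1; it is enough to label the cells with 0 ≤ a ≤ 7 and 0 ≤ b ≤ 1.
Every move lowers a or b (never raises either), so fill the grid row by row in increasing a, and left to right within a row: each cell's successors are then already labelled.
      b=0  b=1
a=0:    L    L
a=1:    W    W
a=2:    W    W
a=3:    W    W
a=4:    L    L
a=5:    W    W
a=6:    W    W
a=7:    W    W
Cells with no legal move (terminal, hence L): (0,0), (0,1).
The remaining L cells, each justified by listing all of its moves:
(4,0): L (options (3,0)(W), (2,0)(W), (1,0)(W) are all W)
(4,1): L (options (3,1)(W), (2,1)(W), (1,1)(W) are all W)
Every other cell has at least one move into one of the L cells above, so it is W.
From (7,1), the L positions reachable in one move are: (4,1).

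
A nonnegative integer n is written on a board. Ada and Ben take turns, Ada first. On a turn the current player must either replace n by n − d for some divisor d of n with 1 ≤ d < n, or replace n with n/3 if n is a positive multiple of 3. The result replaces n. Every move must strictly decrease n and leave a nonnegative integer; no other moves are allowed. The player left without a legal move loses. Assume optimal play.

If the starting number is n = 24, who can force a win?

Label each position W (a win for the player to move) or L (a loss). A position with no legal move is L; any other position is W exactly when some move reaches an L, and L when every move reaches a W.
n=0: no move → L
n=1: no move → L
n=2: reaches L-position 1 → W
n=3: reaches L-position 1 → W
n=4: only reaches 2(W), 3(W), all W → L
n=5: reaches L-position 4 → W
n=6: reaches L-position 4 → W
n=7: only reaches 6(W), which is W → L
n=8: reaches L-position 4 → W
n=9: only reaches 3(W), 6(W), 8(W), all W → L
n=10: reaches L-position 9 → W
n=11: only reaches 10(W), which is W → L
n=12: reaches L-position 4 → W
n=13: only reaches 12(W), which is W → L
n=14: reaches L-position 7 → W
n=15: only reaches 5(W), 10(W), 12(W), 14(W), all W → L
n=16: reaches L-position 15 → W
n=17: only reaches 16(W), which is W → L
n=18: reaches L-position 9 → W
n=19: only reaches 18(W), which is W → L
n=20: reaches L-position 15 → W
n=21: reaches L-position 7 → W
n=22: reaches L-position 11 → W
n=23: only reaches 22(W), which is W → L
n=24: reaches L-position 23 → W
The starting position 24 is W: Ada should move to 23, handing over an L position.

Ada wins.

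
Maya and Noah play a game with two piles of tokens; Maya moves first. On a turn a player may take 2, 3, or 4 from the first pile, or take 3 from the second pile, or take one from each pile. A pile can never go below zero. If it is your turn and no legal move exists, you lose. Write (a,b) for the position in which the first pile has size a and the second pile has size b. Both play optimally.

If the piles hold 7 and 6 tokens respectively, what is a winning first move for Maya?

Positions with no move are L. A position that does have a move is losing for the player to move precisely when every available move leads to a winning position for the opponent. Fill in the labels:
No move ever increases a pile, so every position that can arise here has a ≤ 7 and b ≤ 6; it is enough to label the cells with 0 ≤ a ≤ 7 and 0 ≤ b ≤ 6.
Every move lowers a or b (never raises either), so fill the grid row by row in increasing a, and left to right within a row: each cell's successors are then already labelled.
      b=0  b=1  b=2  b=3  b=4  b=5  b=6
a=0:    L    L    L    W    W    W    L
a=1:    L    W    W    W    L    L    L
a=2:    W    W    W    L    L    W    W
a=3:    W    W    W    L    W    W    W
a=4:    W    W    W    W    W    W    W
a=5:    W    L    L    W    W    W    W
a=6:    L    L    W    W    W    L    L
a=7:    L    W    W    W    L    L    W
Cells with no legal move (terminal, hence L): (0,0), (0,1), (0,2), (1,0).
The remaining L cells, each justified by listing all of its moves:
(0,6): →(0,3)(W) only, which is W, so L
(1,4): →(1,1)(W), (0,3)(W) — all W, so L
(1,5): →(1,2)(W), (0,4)(W) — all W, so L
(1,6): →(1,3)(W), (0,5)(W) — all W, so L
(2,3): →(0,3)(W), (2,0)(W), (1,2)(W) — all W, so L
(2,4): →(0,4)(W), (2,1)(W), (1,3)(W) — all W, so L
(3,3): →(1,3)(W), (0,3)(W), (3,0)(W), (2,2)(W) — all W, so L
(5,1): →(3,1)(W), (2,1)(W), (1,1)(W), (4,0)(W) — all W, so L
(5,2): →(3,2)(W), (2,2)(W), (1,2)(W), (4,1)(W) — all W, so L
(6,0): →(4,0)(W), (3,0)(W), (2,0)(W) — all W, so L
(6,1): →(4,1)(W), (3,1)(W), (2,1)(W), (5,0)(W) — all W, so L
(6,5): →(4,5)(W), (3,5)(W), (2,5)(W), (6,2)(W), (5,4)(W) — all W, so L
(6,6): →(4,6)(W), (3,6)(W), (2,6)(W), (6,3)(W), (5,5)(W) — all W, so L
(7,0): →(5,0)(W), (4,0)(W), (3,0)(W) — all W, so L
(7,4): →(5,4)(W), (4,4)(W), (3,4)(W), (7,1)(W), (6,3)(W) — all W, so L
(7,5): →(5,5)(W), (4,5)(W), (3,5)(W), (7,2)(W), (6,4)(W) — all W, so L
Every other cell has at least one move into one of the L cells above, so it is W.
From (7,6), the L positions reachable in one move are: (6,5).

Move to (6,5).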